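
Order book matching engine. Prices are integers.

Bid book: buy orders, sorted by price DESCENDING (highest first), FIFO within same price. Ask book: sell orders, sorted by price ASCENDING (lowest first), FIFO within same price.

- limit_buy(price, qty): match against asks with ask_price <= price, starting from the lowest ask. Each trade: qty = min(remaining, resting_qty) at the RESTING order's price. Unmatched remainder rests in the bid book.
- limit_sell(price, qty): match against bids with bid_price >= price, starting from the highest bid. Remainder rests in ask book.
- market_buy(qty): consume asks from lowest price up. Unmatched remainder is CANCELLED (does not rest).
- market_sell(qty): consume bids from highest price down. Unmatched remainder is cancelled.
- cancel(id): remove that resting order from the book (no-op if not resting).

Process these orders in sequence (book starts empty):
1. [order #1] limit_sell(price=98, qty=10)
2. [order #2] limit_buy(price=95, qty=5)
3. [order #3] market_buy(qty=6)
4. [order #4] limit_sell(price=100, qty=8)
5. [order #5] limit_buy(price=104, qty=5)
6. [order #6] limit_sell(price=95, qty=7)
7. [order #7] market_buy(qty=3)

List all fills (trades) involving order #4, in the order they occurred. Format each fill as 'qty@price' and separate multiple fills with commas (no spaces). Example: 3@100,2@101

Answer: 1@100,1@100

Derivation:
After op 1 [order #1] limit_sell(price=98, qty=10): fills=none; bids=[-] asks=[#1:10@98]
After op 2 [order #2] limit_buy(price=95, qty=5): fills=none; bids=[#2:5@95] asks=[#1:10@98]
After op 3 [order #3] market_buy(qty=6): fills=#3x#1:6@98; bids=[#2:5@95] asks=[#1:4@98]
After op 4 [order #4] limit_sell(price=100, qty=8): fills=none; bids=[#2:5@95] asks=[#1:4@98 #4:8@100]
After op 5 [order #5] limit_buy(price=104, qty=5): fills=#5x#1:4@98 #5x#4:1@100; bids=[#2:5@95] asks=[#4:7@100]
After op 6 [order #6] limit_sell(price=95, qty=7): fills=#2x#6:5@95; bids=[-] asks=[#6:2@95 #4:7@100]
After op 7 [order #7] market_buy(qty=3): fills=#7x#6:2@95 #7x#4:1@100; bids=[-] asks=[#4:6@100]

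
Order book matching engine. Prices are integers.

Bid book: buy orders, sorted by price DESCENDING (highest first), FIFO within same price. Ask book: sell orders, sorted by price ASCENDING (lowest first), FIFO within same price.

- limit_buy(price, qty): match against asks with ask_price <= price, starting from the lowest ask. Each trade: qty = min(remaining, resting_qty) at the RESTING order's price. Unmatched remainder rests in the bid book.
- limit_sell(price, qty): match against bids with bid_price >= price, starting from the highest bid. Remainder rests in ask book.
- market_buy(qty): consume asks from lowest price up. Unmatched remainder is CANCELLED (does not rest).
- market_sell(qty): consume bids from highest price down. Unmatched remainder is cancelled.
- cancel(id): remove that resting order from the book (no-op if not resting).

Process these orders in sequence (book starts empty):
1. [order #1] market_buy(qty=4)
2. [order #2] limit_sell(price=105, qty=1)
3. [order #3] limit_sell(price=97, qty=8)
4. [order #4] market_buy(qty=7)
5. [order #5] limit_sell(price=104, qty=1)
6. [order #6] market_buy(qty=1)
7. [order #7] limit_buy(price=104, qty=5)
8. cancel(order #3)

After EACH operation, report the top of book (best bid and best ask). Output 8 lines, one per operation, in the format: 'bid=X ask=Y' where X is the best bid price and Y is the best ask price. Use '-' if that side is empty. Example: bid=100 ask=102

Answer: bid=- ask=-
bid=- ask=105
bid=- ask=97
bid=- ask=97
bid=- ask=97
bid=- ask=104
bid=104 ask=105
bid=104 ask=105

Derivation:
After op 1 [order #1] market_buy(qty=4): fills=none; bids=[-] asks=[-]
After op 2 [order #2] limit_sell(price=105, qty=1): fills=none; bids=[-] asks=[#2:1@105]
After op 3 [order #3] limit_sell(price=97, qty=8): fills=none; bids=[-] asks=[#3:8@97 #2:1@105]
After op 4 [order #4] market_buy(qty=7): fills=#4x#3:7@97; bids=[-] asks=[#3:1@97 #2:1@105]
After op 5 [order #5] limit_sell(price=104, qty=1): fills=none; bids=[-] asks=[#3:1@97 #5:1@104 #2:1@105]
After op 6 [order #6] market_buy(qty=1): fills=#6x#3:1@97; bids=[-] asks=[#5:1@104 #2:1@105]
After op 7 [order #7] limit_buy(price=104, qty=5): fills=#7x#5:1@104; bids=[#7:4@104] asks=[#2:1@105]
After op 8 cancel(order #3): fills=none; bids=[#7:4@104] asks=[#2:1@105]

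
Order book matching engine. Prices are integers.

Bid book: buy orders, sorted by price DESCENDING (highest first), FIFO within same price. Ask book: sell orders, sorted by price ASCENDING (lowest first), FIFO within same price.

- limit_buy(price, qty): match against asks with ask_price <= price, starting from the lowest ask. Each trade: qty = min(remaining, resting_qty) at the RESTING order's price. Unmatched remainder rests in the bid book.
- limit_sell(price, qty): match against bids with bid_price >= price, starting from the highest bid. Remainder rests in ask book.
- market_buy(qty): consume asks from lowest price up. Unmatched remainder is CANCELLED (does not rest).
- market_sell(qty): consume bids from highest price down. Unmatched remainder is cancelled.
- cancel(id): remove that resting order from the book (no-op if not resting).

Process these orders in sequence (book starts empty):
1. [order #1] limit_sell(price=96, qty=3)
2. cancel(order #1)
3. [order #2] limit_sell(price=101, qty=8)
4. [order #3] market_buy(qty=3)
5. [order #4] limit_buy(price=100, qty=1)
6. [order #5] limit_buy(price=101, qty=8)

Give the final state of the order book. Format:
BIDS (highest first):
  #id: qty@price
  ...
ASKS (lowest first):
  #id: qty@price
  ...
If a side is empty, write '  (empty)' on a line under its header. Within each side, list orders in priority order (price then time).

Answer: BIDS (highest first):
  #5: 3@101
  #4: 1@100
ASKS (lowest first):
  (empty)

Derivation:
After op 1 [order #1] limit_sell(price=96, qty=3): fills=none; bids=[-] asks=[#1:3@96]
After op 2 cancel(order #1): fills=none; bids=[-] asks=[-]
After op 3 [order #2] limit_sell(price=101, qty=8): fills=none; bids=[-] asks=[#2:8@101]
After op 4 [order #3] market_buy(qty=3): fills=#3x#2:3@101; bids=[-] asks=[#2:5@101]
After op 5 [order #4] limit_buy(price=100, qty=1): fills=none; bids=[#4:1@100] asks=[#2:5@101]
After op 6 [order #5] limit_buy(price=101, qty=8): fills=#5x#2:5@101; bids=[#5:3@101 #4:1@100] asks=[-]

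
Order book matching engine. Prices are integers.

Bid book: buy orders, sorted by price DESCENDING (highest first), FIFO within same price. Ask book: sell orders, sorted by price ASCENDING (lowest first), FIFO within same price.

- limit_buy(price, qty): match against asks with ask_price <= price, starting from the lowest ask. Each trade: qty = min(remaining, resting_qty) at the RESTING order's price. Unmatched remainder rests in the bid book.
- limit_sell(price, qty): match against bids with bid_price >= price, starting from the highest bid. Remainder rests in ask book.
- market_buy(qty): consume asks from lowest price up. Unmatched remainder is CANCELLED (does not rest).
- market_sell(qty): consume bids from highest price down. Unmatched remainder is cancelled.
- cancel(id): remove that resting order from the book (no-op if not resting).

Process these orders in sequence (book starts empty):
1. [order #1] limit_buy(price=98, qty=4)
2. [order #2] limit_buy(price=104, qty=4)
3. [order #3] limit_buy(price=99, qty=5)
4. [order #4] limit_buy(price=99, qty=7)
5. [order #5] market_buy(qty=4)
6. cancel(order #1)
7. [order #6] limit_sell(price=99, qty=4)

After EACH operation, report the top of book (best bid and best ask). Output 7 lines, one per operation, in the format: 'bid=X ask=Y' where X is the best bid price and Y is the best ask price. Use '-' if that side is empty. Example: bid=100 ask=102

Answer: bid=98 ask=-
bid=104 ask=-
bid=104 ask=-
bid=104 ask=-
bid=104 ask=-
bid=104 ask=-
bid=99 ask=-

Derivation:
After op 1 [order #1] limit_buy(price=98, qty=4): fills=none; bids=[#1:4@98] asks=[-]
After op 2 [order #2] limit_buy(price=104, qty=4): fills=none; bids=[#2:4@104 #1:4@98] asks=[-]
After op 3 [order #3] limit_buy(price=99, qty=5): fills=none; bids=[#2:4@104 #3:5@99 #1:4@98] asks=[-]
After op 4 [order #4] limit_buy(price=99, qty=7): fills=none; bids=[#2:4@104 #3:5@99 #4:7@99 #1:4@98] asks=[-]
After op 5 [order #5] market_buy(qty=4): fills=none; bids=[#2:4@104 #3:5@99 #4:7@99 #1:4@98] asks=[-]
After op 6 cancel(order #1): fills=none; bids=[#2:4@104 #3:5@99 #4:7@99] asks=[-]
After op 7 [order #6] limit_sell(price=99, qty=4): fills=#2x#6:4@104; bids=[#3:5@99 #4:7@99] asks=[-]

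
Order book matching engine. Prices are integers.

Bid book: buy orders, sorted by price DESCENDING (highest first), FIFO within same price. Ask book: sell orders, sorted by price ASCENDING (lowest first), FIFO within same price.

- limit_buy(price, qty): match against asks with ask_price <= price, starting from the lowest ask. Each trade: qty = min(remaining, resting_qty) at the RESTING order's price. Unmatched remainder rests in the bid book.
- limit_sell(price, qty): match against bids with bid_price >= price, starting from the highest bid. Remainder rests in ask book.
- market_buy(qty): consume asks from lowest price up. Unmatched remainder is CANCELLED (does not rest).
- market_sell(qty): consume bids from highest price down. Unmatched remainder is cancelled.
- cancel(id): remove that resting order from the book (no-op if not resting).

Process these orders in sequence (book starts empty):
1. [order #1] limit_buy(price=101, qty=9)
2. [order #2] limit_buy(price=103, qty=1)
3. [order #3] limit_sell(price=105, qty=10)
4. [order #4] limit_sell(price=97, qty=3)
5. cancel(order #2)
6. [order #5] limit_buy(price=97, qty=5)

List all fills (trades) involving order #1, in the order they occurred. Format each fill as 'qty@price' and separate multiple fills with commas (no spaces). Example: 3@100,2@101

After op 1 [order #1] limit_buy(price=101, qty=9): fills=none; bids=[#1:9@101] asks=[-]
After op 2 [order #2] limit_buy(price=103, qty=1): fills=none; bids=[#2:1@103 #1:9@101] asks=[-]
After op 3 [order #3] limit_sell(price=105, qty=10): fills=none; bids=[#2:1@103 #1:9@101] asks=[#3:10@105]
After op 4 [order #4] limit_sell(price=97, qty=3): fills=#2x#4:1@103 #1x#4:2@101; bids=[#1:7@101] asks=[#3:10@105]
After op 5 cancel(order #2): fills=none; bids=[#1:7@101] asks=[#3:10@105]
After op 6 [order #5] limit_buy(price=97, qty=5): fills=none; bids=[#1:7@101 #5:5@97] asks=[#3:10@105]

Answer: 2@101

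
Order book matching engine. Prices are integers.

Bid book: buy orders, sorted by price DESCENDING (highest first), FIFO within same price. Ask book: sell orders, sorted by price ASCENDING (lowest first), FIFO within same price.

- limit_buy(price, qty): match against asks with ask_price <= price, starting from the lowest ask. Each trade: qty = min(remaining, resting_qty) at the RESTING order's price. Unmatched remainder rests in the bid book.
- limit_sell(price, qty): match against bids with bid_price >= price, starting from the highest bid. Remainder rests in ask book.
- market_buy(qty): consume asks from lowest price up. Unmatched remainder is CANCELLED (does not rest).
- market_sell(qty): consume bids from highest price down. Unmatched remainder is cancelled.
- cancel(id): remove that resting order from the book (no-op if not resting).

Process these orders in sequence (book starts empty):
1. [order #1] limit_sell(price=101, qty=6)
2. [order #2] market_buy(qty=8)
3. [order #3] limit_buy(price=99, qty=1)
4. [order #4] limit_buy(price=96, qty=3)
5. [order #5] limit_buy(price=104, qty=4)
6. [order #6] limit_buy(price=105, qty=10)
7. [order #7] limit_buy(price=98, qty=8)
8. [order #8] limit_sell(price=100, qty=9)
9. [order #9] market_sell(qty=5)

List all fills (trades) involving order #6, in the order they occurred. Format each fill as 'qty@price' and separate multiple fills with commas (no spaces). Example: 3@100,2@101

Answer: 9@105,1@105

Derivation:
After op 1 [order #1] limit_sell(price=101, qty=6): fills=none; bids=[-] asks=[#1:6@101]
After op 2 [order #2] market_buy(qty=8): fills=#2x#1:6@101; bids=[-] asks=[-]
After op 3 [order #3] limit_buy(price=99, qty=1): fills=none; bids=[#3:1@99] asks=[-]
After op 4 [order #4] limit_buy(price=96, qty=3): fills=none; bids=[#3:1@99 #4:3@96] asks=[-]
After op 5 [order #5] limit_buy(price=104, qty=4): fills=none; bids=[#5:4@104 #3:1@99 #4:3@96] asks=[-]
After op 6 [order #6] limit_buy(price=105, qty=10): fills=none; bids=[#6:10@105 #5:4@104 #3:1@99 #4:3@96] asks=[-]
After op 7 [order #7] limit_buy(price=98, qty=8): fills=none; bids=[#6:10@105 #5:4@104 #3:1@99 #7:8@98 #4:3@96] asks=[-]
After op 8 [order #8] limit_sell(price=100, qty=9): fills=#6x#8:9@105; bids=[#6:1@105 #5:4@104 #3:1@99 #7:8@98 #4:3@96] asks=[-]
After op 9 [order #9] market_sell(qty=5): fills=#6x#9:1@105 #5x#9:4@104; bids=[#3:1@99 #7:8@98 #4:3@96] asks=[-]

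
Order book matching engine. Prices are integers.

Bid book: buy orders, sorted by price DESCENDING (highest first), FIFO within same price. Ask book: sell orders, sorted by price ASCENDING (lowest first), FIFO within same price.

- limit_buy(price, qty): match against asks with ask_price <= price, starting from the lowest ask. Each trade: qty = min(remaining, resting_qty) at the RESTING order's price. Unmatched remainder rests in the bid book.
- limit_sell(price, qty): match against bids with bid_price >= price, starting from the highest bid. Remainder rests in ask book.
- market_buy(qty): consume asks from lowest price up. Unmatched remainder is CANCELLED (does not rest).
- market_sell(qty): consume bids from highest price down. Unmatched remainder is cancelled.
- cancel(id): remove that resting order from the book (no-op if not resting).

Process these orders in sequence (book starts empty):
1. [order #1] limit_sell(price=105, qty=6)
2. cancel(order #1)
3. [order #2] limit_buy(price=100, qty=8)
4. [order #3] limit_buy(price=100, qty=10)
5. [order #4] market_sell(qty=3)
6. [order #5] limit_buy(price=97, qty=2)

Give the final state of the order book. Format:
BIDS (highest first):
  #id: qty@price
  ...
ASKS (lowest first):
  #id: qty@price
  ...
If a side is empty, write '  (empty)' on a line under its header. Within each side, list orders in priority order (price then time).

After op 1 [order #1] limit_sell(price=105, qty=6): fills=none; bids=[-] asks=[#1:6@105]
After op 2 cancel(order #1): fills=none; bids=[-] asks=[-]
After op 3 [order #2] limit_buy(price=100, qty=8): fills=none; bids=[#2:8@100] asks=[-]
After op 4 [order #3] limit_buy(price=100, qty=10): fills=none; bids=[#2:8@100 #3:10@100] asks=[-]
After op 5 [order #4] market_sell(qty=3): fills=#2x#4:3@100; bids=[#2:5@100 #3:10@100] asks=[-]
After op 6 [order #5] limit_buy(price=97, qty=2): fills=none; bids=[#2:5@100 #3:10@100 #5:2@97] asks=[-]

Answer: BIDS (highest first):
  #2: 5@100
  #3: 10@100
  #5: 2@97
ASKS (lowest first):
  (empty)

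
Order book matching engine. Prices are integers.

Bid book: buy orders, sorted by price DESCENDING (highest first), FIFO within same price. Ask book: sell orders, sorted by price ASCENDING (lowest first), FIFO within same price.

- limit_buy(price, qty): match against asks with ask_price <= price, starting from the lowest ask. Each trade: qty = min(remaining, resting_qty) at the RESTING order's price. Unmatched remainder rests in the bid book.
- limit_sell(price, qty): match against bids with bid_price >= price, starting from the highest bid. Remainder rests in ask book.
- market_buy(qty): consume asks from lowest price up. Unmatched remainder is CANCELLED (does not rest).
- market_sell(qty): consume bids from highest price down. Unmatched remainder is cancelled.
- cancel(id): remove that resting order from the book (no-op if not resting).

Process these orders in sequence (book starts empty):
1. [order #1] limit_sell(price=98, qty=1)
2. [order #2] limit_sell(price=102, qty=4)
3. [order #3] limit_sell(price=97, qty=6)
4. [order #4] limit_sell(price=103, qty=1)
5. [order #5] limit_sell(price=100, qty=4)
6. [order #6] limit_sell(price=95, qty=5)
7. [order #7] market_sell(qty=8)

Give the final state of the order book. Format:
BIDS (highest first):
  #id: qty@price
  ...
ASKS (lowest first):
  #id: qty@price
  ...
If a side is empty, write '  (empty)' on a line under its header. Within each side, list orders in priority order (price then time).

Answer: BIDS (highest first):
  (empty)
ASKS (lowest first):
  #6: 5@95
  #3: 6@97
  #1: 1@98
  #5: 4@100
  #2: 4@102
  #4: 1@103

Derivation:
After op 1 [order #1] limit_sell(price=98, qty=1): fills=none; bids=[-] asks=[#1:1@98]
After op 2 [order #2] limit_sell(price=102, qty=4): fills=none; bids=[-] asks=[#1:1@98 #2:4@102]
After op 3 [order #3] limit_sell(price=97, qty=6): fills=none; bids=[-] asks=[#3:6@97 #1:1@98 #2:4@102]
After op 4 [order #4] limit_sell(price=103, qty=1): fills=none; bids=[-] asks=[#3:6@97 #1:1@98 #2:4@102 #4:1@103]
After op 5 [order #5] limit_sell(price=100, qty=4): fills=none; bids=[-] asks=[#3:6@97 #1:1@98 #5:4@100 #2:4@102 #4:1@103]
After op 6 [order #6] limit_sell(price=95, qty=5): fills=none; bids=[-] asks=[#6:5@95 #3:6@97 #1:1@98 #5:4@100 #2:4@102 #4:1@103]
After op 7 [order #7] market_sell(qty=8): fills=none; bids=[-] asks=[#6:5@95 #3:6@97 #1:1@98 #5:4@100 #2:4@102 #4:1@103]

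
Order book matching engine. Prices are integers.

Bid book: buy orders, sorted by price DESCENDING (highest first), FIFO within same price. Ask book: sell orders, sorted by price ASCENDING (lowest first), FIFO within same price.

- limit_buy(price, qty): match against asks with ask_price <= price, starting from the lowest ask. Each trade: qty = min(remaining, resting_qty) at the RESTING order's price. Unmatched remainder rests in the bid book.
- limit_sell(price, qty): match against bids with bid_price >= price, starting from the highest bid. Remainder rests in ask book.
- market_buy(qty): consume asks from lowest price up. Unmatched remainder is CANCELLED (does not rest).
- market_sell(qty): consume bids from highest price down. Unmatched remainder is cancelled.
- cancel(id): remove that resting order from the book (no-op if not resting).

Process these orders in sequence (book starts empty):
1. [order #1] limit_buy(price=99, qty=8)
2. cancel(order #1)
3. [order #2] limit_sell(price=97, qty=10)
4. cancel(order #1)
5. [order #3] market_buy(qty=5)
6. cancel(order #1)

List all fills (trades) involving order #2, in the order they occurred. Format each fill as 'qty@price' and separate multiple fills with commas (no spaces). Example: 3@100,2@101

After op 1 [order #1] limit_buy(price=99, qty=8): fills=none; bids=[#1:8@99] asks=[-]
After op 2 cancel(order #1): fills=none; bids=[-] asks=[-]
After op 3 [order #2] limit_sell(price=97, qty=10): fills=none; bids=[-] asks=[#2:10@97]
After op 4 cancel(order #1): fills=none; bids=[-] asks=[#2:10@97]
After op 5 [order #3] market_buy(qty=5): fills=#3x#2:5@97; bids=[-] asks=[#2:5@97]
After op 6 cancel(order #1): fills=none; bids=[-] asks=[#2:5@97]

Answer: 5@97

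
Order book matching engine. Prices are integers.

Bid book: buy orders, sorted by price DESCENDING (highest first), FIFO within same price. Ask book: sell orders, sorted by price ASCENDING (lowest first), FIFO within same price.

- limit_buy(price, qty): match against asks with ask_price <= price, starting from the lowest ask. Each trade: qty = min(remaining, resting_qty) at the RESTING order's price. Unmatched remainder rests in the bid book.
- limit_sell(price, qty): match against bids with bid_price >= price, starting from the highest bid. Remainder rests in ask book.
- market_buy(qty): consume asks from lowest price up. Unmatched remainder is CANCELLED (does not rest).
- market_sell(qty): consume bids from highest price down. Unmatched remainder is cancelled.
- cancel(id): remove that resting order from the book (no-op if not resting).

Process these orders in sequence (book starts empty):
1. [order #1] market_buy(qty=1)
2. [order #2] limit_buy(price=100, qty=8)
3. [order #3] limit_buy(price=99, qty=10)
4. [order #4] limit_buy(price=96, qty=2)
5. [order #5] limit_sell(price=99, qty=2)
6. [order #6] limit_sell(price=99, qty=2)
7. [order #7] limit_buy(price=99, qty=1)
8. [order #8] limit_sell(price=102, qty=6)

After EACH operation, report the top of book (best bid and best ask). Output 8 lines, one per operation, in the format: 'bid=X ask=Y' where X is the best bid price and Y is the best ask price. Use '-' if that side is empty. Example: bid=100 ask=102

Answer: bid=- ask=-
bid=100 ask=-
bid=100 ask=-
bid=100 ask=-
bid=100 ask=-
bid=100 ask=-
bid=100 ask=-
bid=100 ask=102

Derivation:
After op 1 [order #1] market_buy(qty=1): fills=none; bids=[-] asks=[-]
After op 2 [order #2] limit_buy(price=100, qty=8): fills=none; bids=[#2:8@100] asks=[-]
After op 3 [order #3] limit_buy(price=99, qty=10): fills=none; bids=[#2:8@100 #3:10@99] asks=[-]
After op 4 [order #4] limit_buy(price=96, qty=2): fills=none; bids=[#2:8@100 #3:10@99 #4:2@96] asks=[-]
After op 5 [order #5] limit_sell(price=99, qty=2): fills=#2x#5:2@100; bids=[#2:6@100 #3:10@99 #4:2@96] asks=[-]
After op 6 [order #6] limit_sell(price=99, qty=2): fills=#2x#6:2@100; bids=[#2:4@100 #3:10@99 #4:2@96] asks=[-]
After op 7 [order #7] limit_buy(price=99, qty=1): fills=none; bids=[#2:4@100 #3:10@99 #7:1@99 #4:2@96] asks=[-]
After op 8 [order #8] limit_sell(price=102, qty=6): fills=none; bids=[#2:4@100 #3:10@99 #7:1@99 #4:2@96] asks=[#8:6@102]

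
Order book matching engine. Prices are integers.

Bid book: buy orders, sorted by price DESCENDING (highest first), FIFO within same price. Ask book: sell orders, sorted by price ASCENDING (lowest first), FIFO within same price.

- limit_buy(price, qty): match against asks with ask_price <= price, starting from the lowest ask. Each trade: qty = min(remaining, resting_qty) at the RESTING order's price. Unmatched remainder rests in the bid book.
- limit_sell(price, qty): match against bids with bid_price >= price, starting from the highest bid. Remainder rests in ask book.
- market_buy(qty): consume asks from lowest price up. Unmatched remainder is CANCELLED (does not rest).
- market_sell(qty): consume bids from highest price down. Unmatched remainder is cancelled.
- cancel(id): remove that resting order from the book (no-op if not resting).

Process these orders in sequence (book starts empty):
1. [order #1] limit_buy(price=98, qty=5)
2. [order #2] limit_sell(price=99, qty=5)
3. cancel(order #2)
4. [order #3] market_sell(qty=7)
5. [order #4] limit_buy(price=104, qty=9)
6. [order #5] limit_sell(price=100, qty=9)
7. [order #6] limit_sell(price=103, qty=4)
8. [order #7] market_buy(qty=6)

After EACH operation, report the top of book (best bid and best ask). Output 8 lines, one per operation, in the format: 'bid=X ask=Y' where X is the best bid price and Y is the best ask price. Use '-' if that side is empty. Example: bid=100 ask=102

Answer: bid=98 ask=-
bid=98 ask=99
bid=98 ask=-
bid=- ask=-
bid=104 ask=-
bid=- ask=-
bid=- ask=103
bid=- ask=-

Derivation:
After op 1 [order #1] limit_buy(price=98, qty=5): fills=none; bids=[#1:5@98] asks=[-]
After op 2 [order #2] limit_sell(price=99, qty=5): fills=none; bids=[#1:5@98] asks=[#2:5@99]
After op 3 cancel(order #2): fills=none; bids=[#1:5@98] asks=[-]
After op 4 [order #3] market_sell(qty=7): fills=#1x#3:5@98; bids=[-] asks=[-]
After op 5 [order #4] limit_buy(price=104, qty=9): fills=none; bids=[#4:9@104] asks=[-]
After op 6 [order #5] limit_sell(price=100, qty=9): fills=#4x#5:9@104; bids=[-] asks=[-]
After op 7 [order #6] limit_sell(price=103, qty=4): fills=none; bids=[-] asks=[#6:4@103]
After op 8 [order #7] market_buy(qty=6): fills=#7x#6:4@103; bids=[-] asks=[-]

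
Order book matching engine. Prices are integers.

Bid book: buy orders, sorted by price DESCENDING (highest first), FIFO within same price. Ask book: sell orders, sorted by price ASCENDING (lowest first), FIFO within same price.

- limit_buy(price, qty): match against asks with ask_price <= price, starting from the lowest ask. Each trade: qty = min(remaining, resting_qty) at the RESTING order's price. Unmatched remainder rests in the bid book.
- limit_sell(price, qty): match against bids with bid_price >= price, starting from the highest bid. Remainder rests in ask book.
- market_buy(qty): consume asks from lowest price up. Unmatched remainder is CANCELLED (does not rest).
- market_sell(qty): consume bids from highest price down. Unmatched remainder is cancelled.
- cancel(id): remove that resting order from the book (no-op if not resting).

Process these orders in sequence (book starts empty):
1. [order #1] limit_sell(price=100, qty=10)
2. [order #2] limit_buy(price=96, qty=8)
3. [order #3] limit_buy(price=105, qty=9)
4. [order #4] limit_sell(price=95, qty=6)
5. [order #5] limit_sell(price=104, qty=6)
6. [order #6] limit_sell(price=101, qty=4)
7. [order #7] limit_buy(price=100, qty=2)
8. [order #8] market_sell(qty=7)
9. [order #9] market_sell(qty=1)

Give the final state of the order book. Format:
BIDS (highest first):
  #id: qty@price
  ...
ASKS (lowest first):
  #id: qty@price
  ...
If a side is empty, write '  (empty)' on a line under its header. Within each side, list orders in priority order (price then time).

After op 1 [order #1] limit_sell(price=100, qty=10): fills=none; bids=[-] asks=[#1:10@100]
After op 2 [order #2] limit_buy(price=96, qty=8): fills=none; bids=[#2:8@96] asks=[#1:10@100]
After op 3 [order #3] limit_buy(price=105, qty=9): fills=#3x#1:9@100; bids=[#2:8@96] asks=[#1:1@100]
After op 4 [order #4] limit_sell(price=95, qty=6): fills=#2x#4:6@96; bids=[#2:2@96] asks=[#1:1@100]
After op 5 [order #5] limit_sell(price=104, qty=6): fills=none; bids=[#2:2@96] asks=[#1:1@100 #5:6@104]
After op 6 [order #6] limit_sell(price=101, qty=4): fills=none; bids=[#2:2@96] asks=[#1:1@100 #6:4@101 #5:6@104]
After op 7 [order #7] limit_buy(price=100, qty=2): fills=#7x#1:1@100; bids=[#7:1@100 #2:2@96] asks=[#6:4@101 #5:6@104]
After op 8 [order #8] market_sell(qty=7): fills=#7x#8:1@100 #2x#8:2@96; bids=[-] asks=[#6:4@101 #5:6@104]
After op 9 [order #9] market_sell(qty=1): fills=none; bids=[-] asks=[#6:4@101 #5:6@104]

Answer: BIDS (highest first):
  (empty)
ASKS (lowest first):
  #6: 4@101
  #5: 6@104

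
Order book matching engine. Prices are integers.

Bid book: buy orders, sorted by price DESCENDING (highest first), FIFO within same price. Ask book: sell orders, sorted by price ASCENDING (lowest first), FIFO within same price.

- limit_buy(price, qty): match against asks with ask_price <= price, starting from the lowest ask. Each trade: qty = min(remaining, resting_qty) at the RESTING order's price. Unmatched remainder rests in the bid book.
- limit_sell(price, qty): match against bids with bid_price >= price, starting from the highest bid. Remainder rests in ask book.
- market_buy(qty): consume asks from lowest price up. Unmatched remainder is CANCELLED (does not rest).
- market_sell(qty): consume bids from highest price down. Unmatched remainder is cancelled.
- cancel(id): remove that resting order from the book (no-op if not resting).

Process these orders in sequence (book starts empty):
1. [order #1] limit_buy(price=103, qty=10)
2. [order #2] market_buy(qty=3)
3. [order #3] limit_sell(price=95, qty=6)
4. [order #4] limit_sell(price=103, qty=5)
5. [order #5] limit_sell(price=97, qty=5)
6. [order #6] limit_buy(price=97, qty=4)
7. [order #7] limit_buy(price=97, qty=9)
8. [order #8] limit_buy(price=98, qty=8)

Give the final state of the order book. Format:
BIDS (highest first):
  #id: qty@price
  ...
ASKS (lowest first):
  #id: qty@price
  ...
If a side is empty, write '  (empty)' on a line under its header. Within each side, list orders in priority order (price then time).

Answer: BIDS (highest first):
  #8: 8@98
  #7: 8@97
ASKS (lowest first):
  #4: 1@103

Derivation:
After op 1 [order #1] limit_buy(price=103, qty=10): fills=none; bids=[#1:10@103] asks=[-]
After op 2 [order #2] market_buy(qty=3): fills=none; bids=[#1:10@103] asks=[-]
After op 3 [order #3] limit_sell(price=95, qty=6): fills=#1x#3:6@103; bids=[#1:4@103] asks=[-]
After op 4 [order #4] limit_sell(price=103, qty=5): fills=#1x#4:4@103; bids=[-] asks=[#4:1@103]
After op 5 [order #5] limit_sell(price=97, qty=5): fills=none; bids=[-] asks=[#5:5@97 #4:1@103]
After op 6 [order #6] limit_buy(price=97, qty=4): fills=#6x#5:4@97; bids=[-] asks=[#5:1@97 #4:1@103]
After op 7 [order #7] limit_buy(price=97, qty=9): fills=#7x#5:1@97; bids=[#7:8@97] asks=[#4:1@103]
After op 8 [order #8] limit_buy(price=98, qty=8): fills=none; bids=[#8:8@98 #7:8@97] asks=[#4:1@103]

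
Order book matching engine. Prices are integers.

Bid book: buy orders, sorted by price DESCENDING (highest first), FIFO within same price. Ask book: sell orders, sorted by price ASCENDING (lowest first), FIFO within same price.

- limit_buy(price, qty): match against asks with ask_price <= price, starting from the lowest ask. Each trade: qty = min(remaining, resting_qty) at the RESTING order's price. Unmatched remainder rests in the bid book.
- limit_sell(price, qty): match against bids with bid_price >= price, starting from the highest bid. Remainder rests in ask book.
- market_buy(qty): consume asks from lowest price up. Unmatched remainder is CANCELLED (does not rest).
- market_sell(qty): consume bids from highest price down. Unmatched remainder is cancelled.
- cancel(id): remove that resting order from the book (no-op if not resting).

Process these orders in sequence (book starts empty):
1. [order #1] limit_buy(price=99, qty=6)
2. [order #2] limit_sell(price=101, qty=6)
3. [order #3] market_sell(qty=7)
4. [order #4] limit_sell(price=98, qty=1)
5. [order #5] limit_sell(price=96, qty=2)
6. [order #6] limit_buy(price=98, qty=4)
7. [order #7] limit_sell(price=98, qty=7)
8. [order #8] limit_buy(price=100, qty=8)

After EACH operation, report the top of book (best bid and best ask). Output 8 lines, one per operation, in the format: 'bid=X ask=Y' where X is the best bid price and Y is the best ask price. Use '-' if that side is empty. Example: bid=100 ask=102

After op 1 [order #1] limit_buy(price=99, qty=6): fills=none; bids=[#1:6@99] asks=[-]
After op 2 [order #2] limit_sell(price=101, qty=6): fills=none; bids=[#1:6@99] asks=[#2:6@101]
After op 3 [order #3] market_sell(qty=7): fills=#1x#3:6@99; bids=[-] asks=[#2:6@101]
After op 4 [order #4] limit_sell(price=98, qty=1): fills=none; bids=[-] asks=[#4:1@98 #2:6@101]
After op 5 [order #5] limit_sell(price=96, qty=2): fills=none; bids=[-] asks=[#5:2@96 #4:1@98 #2:6@101]
After op 6 [order #6] limit_buy(price=98, qty=4): fills=#6x#5:2@96 #6x#4:1@98; bids=[#6:1@98] asks=[#2:6@101]
After op 7 [order #7] limit_sell(price=98, qty=7): fills=#6x#7:1@98; bids=[-] asks=[#7:6@98 #2:6@101]
After op 8 [order #8] limit_buy(price=100, qty=8): fills=#8x#7:6@98; bids=[#8:2@100] asks=[#2:6@101]

Answer: bid=99 ask=-
bid=99 ask=101
bid=- ask=101
bid=- ask=98
bid=- ask=96
bid=98 ask=101
bid=- ask=98
bid=100 ask=101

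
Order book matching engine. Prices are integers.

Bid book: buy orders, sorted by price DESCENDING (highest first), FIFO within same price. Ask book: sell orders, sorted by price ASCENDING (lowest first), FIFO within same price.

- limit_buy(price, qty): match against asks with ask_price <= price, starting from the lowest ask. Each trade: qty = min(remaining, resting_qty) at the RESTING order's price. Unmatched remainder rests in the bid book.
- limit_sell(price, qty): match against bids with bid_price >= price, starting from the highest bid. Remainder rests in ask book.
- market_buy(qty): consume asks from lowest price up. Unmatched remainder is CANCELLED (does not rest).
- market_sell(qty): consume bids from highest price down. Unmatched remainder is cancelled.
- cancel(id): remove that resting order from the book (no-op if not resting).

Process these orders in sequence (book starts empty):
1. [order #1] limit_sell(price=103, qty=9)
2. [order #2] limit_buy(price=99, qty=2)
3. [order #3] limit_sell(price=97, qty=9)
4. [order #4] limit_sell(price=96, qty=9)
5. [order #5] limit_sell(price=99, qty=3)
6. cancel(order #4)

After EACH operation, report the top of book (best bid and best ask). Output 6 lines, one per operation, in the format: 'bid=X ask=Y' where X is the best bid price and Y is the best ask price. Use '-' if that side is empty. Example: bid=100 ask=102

Answer: bid=- ask=103
bid=99 ask=103
bid=- ask=97
bid=- ask=96
bid=- ask=96
bid=- ask=97

Derivation:
After op 1 [order #1] limit_sell(price=103, qty=9): fills=none; bids=[-] asks=[#1:9@103]
After op 2 [order #2] limit_buy(price=99, qty=2): fills=none; bids=[#2:2@99] asks=[#1:9@103]
After op 3 [order #3] limit_sell(price=97, qty=9): fills=#2x#3:2@99; bids=[-] asks=[#3:7@97 #1:9@103]
After op 4 [order #4] limit_sell(price=96, qty=9): fills=none; bids=[-] asks=[#4:9@96 #3:7@97 #1:9@103]
After op 5 [order #5] limit_sell(price=99, qty=3): fills=none; bids=[-] asks=[#4:9@96 #3:7@97 #5:3@99 #1:9@103]
After op 6 cancel(order #4): fills=none; bids=[-] asks=[#3:7@97 #5:3@99 #1:9@103]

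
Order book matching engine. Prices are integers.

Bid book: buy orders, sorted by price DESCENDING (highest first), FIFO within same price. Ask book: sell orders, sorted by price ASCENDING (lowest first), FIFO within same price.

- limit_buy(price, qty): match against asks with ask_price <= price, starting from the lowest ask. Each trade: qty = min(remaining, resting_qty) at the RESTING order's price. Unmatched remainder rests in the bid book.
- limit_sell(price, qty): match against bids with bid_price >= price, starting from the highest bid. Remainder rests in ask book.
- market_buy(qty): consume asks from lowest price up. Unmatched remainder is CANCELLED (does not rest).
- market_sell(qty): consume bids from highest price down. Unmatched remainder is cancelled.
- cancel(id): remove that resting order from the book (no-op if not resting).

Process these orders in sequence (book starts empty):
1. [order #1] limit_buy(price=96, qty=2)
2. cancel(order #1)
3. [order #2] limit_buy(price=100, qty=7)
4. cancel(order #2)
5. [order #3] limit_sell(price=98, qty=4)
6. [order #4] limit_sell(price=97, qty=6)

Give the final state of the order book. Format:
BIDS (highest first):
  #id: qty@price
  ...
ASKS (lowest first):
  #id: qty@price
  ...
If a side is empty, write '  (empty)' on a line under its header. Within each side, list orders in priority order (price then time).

After op 1 [order #1] limit_buy(price=96, qty=2): fills=none; bids=[#1:2@96] asks=[-]
After op 2 cancel(order #1): fills=none; bids=[-] asks=[-]
After op 3 [order #2] limit_buy(price=100, qty=7): fills=none; bids=[#2:7@100] asks=[-]
After op 4 cancel(order #2): fills=none; bids=[-] asks=[-]
After op 5 [order #3] limit_sell(price=98, qty=4): fills=none; bids=[-] asks=[#3:4@98]
After op 6 [order #4] limit_sell(price=97, qty=6): fills=none; bids=[-] asks=[#4:6@97 #3:4@98]

Answer: BIDS (highest first):
  (empty)
ASKS (lowest first):
  #4: 6@97
  #3: 4@98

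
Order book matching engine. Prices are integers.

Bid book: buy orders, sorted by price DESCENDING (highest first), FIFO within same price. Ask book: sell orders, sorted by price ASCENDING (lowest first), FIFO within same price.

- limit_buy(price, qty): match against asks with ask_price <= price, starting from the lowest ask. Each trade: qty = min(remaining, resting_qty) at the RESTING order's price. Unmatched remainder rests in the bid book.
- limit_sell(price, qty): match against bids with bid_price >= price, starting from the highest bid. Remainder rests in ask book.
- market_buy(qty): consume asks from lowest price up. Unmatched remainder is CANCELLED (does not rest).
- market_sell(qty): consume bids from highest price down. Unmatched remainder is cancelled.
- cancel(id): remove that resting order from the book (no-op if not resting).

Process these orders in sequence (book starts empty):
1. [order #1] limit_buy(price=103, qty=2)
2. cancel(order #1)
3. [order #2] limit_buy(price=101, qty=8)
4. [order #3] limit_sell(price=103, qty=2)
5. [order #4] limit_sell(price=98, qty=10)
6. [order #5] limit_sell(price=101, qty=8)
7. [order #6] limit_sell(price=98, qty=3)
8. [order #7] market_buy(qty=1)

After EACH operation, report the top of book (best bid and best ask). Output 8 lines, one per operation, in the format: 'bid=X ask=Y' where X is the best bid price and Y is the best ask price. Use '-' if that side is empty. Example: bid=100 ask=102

Answer: bid=103 ask=-
bid=- ask=-
bid=101 ask=-
bid=101 ask=103
bid=- ask=98
bid=- ask=98
bid=- ask=98
bid=- ask=98

Derivation:
After op 1 [order #1] limit_buy(price=103, qty=2): fills=none; bids=[#1:2@103] asks=[-]
After op 2 cancel(order #1): fills=none; bids=[-] asks=[-]
After op 3 [order #2] limit_buy(price=101, qty=8): fills=none; bids=[#2:8@101] asks=[-]
After op 4 [order #3] limit_sell(price=103, qty=2): fills=none; bids=[#2:8@101] asks=[#3:2@103]
After op 5 [order #4] limit_sell(price=98, qty=10): fills=#2x#4:8@101; bids=[-] asks=[#4:2@98 #3:2@103]
After op 6 [order #5] limit_sell(price=101, qty=8): fills=none; bids=[-] asks=[#4:2@98 #5:8@101 #3:2@103]
After op 7 [order #6] limit_sell(price=98, qty=3): fills=none; bids=[-] asks=[#4:2@98 #6:3@98 #5:8@101 #3:2@103]
After op 8 [order #7] market_buy(qty=1): fills=#7x#4:1@98; bids=[-] asks=[#4:1@98 #6:3@98 #5:8@101 #3:2@103]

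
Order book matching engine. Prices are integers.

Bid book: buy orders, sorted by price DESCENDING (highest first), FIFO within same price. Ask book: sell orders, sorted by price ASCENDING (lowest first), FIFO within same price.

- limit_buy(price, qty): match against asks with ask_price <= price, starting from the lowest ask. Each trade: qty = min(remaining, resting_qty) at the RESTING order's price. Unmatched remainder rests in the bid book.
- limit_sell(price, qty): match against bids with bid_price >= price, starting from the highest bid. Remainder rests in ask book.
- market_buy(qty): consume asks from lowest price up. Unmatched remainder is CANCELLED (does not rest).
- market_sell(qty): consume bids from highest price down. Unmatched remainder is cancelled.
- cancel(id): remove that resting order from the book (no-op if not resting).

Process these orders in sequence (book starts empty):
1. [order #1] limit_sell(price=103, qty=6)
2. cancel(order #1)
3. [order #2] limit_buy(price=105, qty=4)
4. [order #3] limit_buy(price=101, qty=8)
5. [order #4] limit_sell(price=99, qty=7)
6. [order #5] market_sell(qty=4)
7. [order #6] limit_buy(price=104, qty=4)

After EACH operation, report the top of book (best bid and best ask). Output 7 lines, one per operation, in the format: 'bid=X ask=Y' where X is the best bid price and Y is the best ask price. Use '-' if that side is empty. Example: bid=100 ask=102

After op 1 [order #1] limit_sell(price=103, qty=6): fills=none; bids=[-] asks=[#1:6@103]
After op 2 cancel(order #1): fills=none; bids=[-] asks=[-]
After op 3 [order #2] limit_buy(price=105, qty=4): fills=none; bids=[#2:4@105] asks=[-]
After op 4 [order #3] limit_buy(price=101, qty=8): fills=none; bids=[#2:4@105 #3:8@101] asks=[-]
After op 5 [order #4] limit_sell(price=99, qty=7): fills=#2x#4:4@105 #3x#4:3@101; bids=[#3:5@101] asks=[-]
After op 6 [order #5] market_sell(qty=4): fills=#3x#5:4@101; bids=[#3:1@101] asks=[-]
After op 7 [order #6] limit_buy(price=104, qty=4): fills=none; bids=[#6:4@104 #3:1@101] asks=[-]

Answer: bid=- ask=103
bid=- ask=-
bid=105 ask=-
bid=105 ask=-
bid=101 ask=-
bid=101 ask=-
bid=104 ask=-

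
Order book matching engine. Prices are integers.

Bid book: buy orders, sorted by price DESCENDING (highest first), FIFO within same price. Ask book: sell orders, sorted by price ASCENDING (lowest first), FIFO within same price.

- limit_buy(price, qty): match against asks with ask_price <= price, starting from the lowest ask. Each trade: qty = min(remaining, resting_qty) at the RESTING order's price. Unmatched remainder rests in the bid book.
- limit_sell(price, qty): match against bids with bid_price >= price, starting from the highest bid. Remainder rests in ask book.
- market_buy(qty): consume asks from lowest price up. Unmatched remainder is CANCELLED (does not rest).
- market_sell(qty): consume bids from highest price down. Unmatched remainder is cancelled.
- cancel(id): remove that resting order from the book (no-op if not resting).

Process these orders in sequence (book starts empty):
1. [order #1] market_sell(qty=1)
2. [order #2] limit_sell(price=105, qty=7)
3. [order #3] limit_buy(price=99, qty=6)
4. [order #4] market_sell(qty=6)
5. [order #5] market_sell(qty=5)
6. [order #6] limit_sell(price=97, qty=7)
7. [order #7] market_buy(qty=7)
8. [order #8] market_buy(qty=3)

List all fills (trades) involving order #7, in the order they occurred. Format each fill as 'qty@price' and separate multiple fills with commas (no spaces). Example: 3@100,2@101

Answer: 7@97

Derivation:
After op 1 [order #1] market_sell(qty=1): fills=none; bids=[-] asks=[-]
After op 2 [order #2] limit_sell(price=105, qty=7): fills=none; bids=[-] asks=[#2:7@105]
After op 3 [order #3] limit_buy(price=99, qty=6): fills=none; bids=[#3:6@99] asks=[#2:7@105]
After op 4 [order #4] market_sell(qty=6): fills=#3x#4:6@99; bids=[-] asks=[#2:7@105]
After op 5 [order #5] market_sell(qty=5): fills=none; bids=[-] asks=[#2:7@105]
After op 6 [order #6] limit_sell(price=97, qty=7): fills=none; bids=[-] asks=[#6:7@97 #2:7@105]
After op 7 [order #7] market_buy(qty=7): fills=#7x#6:7@97; bids=[-] asks=[#2:7@105]
After op 8 [order #8] market_buy(qty=3): fills=#8x#2:3@105; bids=[-] asks=[#2:4@105]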